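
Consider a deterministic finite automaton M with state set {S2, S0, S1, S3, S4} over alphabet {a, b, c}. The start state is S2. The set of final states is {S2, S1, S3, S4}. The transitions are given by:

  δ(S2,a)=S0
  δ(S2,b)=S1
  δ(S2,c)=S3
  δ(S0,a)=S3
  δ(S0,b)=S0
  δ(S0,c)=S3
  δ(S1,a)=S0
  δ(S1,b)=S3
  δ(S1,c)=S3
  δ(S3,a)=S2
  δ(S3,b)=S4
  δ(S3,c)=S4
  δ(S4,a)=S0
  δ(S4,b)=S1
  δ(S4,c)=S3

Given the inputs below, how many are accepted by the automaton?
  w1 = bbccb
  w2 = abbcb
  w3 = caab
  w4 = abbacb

w1: Trace: S2 -b-> S1 -b-> S3 -c-> S4 -c-> S3 -b-> S4  → end S4, accepted
w2: Trace: S2 -a-> S0 -b-> S0 -b-> S0 -c-> S3 -b-> S4  → end S4, accepted
w3: Trace: S2 -c-> S3 -a-> S2 -a-> S0 -b-> S0  → end S0, rejected
w4: Trace: S2 -a-> S0 -b-> S0 -b-> S0 -a-> S3 -c-> S4 -b-> S1  → end S1, accepted

3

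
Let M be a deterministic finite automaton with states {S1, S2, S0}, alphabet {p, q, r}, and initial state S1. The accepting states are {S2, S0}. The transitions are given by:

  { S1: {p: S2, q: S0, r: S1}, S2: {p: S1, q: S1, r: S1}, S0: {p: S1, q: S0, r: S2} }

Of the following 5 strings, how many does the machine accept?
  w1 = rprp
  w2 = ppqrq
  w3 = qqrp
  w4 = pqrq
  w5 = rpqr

2

w1: Trace: S1 -r-> S1 -p-> S2 -r-> S1 -p-> S2  → end S2, accepted
w2: Trace: S1 -p-> S2 -p-> S1 -q-> S0 -r-> S2 -q-> S1  → end S1, rejected
w3: Trace: S1 -q-> S0 -q-> S0 -r-> S2 -p-> S1  → end S1, rejected
w4: Trace: S1 -p-> S2 -q-> S1 -r-> S1 -q-> S0  → end S0, accepted
w5: Trace: S1 -r-> S1 -p-> S2 -q-> S1 -r-> S1  → end S1, rejected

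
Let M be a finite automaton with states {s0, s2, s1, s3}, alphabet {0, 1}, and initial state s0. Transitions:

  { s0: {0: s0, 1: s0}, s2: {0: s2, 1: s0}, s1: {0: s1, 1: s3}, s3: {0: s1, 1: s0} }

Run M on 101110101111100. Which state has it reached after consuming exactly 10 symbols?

s0

s0 → s0 → s0 → s0 → s0 → s0 → s0 → s0 → s0 → s0 → s0
After 10 symbols: s0.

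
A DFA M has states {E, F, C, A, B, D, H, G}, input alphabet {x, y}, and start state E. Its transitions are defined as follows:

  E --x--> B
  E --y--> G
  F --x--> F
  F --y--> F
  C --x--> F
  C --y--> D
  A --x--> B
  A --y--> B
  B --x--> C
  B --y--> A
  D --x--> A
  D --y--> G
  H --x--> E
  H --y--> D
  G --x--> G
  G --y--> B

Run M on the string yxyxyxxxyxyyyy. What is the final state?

E → G → G → B → C → D → A → B → C → D → A → B → A → B → A

A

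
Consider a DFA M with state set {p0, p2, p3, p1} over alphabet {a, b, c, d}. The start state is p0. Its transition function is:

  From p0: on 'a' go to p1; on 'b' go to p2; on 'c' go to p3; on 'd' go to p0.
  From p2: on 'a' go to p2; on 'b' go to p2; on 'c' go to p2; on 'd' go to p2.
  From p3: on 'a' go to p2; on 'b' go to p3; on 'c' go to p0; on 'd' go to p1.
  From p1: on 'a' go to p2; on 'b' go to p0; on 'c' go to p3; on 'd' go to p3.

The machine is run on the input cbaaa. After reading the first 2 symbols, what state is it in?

p3

start at p0
read 'c': p0 → p3
read 'b': p3 → p3
After 2 symbols: p3.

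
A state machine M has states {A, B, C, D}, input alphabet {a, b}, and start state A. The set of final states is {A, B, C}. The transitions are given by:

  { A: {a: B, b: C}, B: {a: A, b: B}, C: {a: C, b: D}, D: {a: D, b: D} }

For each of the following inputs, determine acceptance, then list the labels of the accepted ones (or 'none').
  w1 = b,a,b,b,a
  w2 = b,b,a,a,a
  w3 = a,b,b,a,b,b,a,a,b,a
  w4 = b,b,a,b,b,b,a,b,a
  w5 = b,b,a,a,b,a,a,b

none

w1: Trace: A -b-> C -a-> C -b-> D -b-> D -a-> D  → end D, rejected
w2: Trace: A -b-> C -b-> D -a-> D -a-> D -a-> D  → end D, rejected
w3: Trace: A -a-> B -b-> B -b-> B -a-> A -b-> C -b-> D -a-> D -a-> D -b-> D -a-> D  → end D, rejected
w4: Trace: A -b-> C -b-> D -a-> D -b-> D -b-> D -b-> D -a-> D -b-> D -a-> D  → end D, rejected
w5: Trace: A -b-> C -b-> D -a-> D -a-> D -b-> D -a-> D -a-> D -b-> D  → end D, rejected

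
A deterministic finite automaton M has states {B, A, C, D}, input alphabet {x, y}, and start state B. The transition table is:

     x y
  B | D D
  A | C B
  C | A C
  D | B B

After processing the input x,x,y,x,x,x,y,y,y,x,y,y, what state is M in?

B

Trace: B -x-> D -x-> B -y-> D -x-> B -x-> D -x-> B -y-> D -y-> B -y-> D -x-> B -y-> D -y-> B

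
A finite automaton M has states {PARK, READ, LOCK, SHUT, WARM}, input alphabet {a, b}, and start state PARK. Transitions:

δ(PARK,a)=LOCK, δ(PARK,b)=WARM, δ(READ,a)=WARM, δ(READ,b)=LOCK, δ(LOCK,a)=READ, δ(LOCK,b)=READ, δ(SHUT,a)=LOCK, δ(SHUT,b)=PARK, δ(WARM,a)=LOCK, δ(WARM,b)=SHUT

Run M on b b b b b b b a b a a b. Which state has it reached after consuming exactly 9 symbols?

READ

Trace: PARK -b-> WARM -b-> SHUT -b-> PARK -b-> WARM -b-> SHUT -b-> PARK -b-> WARM -a-> LOCK -b-> READ
After 9 symbols: READ.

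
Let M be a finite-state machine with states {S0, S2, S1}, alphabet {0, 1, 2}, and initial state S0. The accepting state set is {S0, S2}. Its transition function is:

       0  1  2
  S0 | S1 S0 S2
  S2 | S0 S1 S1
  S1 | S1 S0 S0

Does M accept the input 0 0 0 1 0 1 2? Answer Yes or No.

Yes

Trace: S0 -0-> S1 -0-> S1 -0-> S1 -1-> S0 -0-> S1 -1-> S0 -2-> S2
End state S2 is accepting.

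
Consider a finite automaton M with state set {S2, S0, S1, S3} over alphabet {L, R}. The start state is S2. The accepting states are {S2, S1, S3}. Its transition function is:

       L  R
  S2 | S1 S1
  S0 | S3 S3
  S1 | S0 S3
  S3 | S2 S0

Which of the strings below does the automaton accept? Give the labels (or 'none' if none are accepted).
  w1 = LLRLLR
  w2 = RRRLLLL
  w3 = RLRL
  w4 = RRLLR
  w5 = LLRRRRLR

w1, w3, w4

w1:
  start at S2
  read 'L': S2 → S1
  read 'L': S1 → S0
  read 'R': S0 → S3
  read 'L': S3 → S2
  read 'L': S2 → S1
  read 'R': S1 → S3
  end S3, accepted
w2:
  start at S2
  read 'R': S2 → S1
  read 'R': S1 → S3
  read 'R': S3 → S0
  read 'L': S0 → S3
  read 'L': S3 → S2
  read 'L': S2 → S1
  read 'L': S1 → S0
  end S0, rejected
w3:
  start at S2
  read 'R': S2 → S1
  read 'L': S1 → S0
  read 'R': S0 → S3
  read 'L': S3 → S2
  end S2, accepted
w4:
  start at S2
  read 'R': S2 → S1
  read 'R': S1 → S3
  read 'L': S3 → S2
  read 'L': S2 → S1
  read 'R': S1 → S3
  end S3, accepted
w5:
  start at S2
  read 'L': S2 → S1
  read 'L': S1 → S0
  read 'R': S0 → S3
  read 'R': S3 → S0
  read 'R': S0 → S3
  read 'R': S3 → S0
  read 'L': S0 → S3
  read 'R': S3 → S0
  end S0, rejected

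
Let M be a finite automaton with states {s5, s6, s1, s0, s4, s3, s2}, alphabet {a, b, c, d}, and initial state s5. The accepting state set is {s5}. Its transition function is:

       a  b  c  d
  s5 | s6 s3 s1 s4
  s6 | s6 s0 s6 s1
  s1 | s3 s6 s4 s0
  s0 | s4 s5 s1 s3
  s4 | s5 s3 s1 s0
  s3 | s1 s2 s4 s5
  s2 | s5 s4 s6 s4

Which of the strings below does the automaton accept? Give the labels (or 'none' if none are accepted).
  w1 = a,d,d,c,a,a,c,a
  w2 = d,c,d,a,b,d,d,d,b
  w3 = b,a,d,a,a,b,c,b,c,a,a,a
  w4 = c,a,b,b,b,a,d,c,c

w1: Trace: s5 -a-> s6 -d-> s1 -d-> s0 -c-> s1 -a-> s3 -a-> s1 -c-> s4 -a-> s5  → end s5, accepted
w2: Trace: s5 -d-> s4 -c-> s1 -d-> s0 -a-> s4 -b-> s3 -d-> s5 -d-> s4 -d-> s0 -b-> s5  → end s5, accepted
w3: Trace: s5 -b-> s3 -a-> s1 -d-> s0 -a-> s4 -a-> s5 -b-> s3 -c-> s4 -b-> s3 -c-> s4 -a-> s5 -a-> s6 -a-> s6  → end s6, rejected
w4: Trace: s5 -c-> s1 -a-> s3 -b-> s2 -b-> s4 -b-> s3 -a-> s1 -d-> s0 -c-> s1 -c-> s4  → end s4, rejected

w1, w2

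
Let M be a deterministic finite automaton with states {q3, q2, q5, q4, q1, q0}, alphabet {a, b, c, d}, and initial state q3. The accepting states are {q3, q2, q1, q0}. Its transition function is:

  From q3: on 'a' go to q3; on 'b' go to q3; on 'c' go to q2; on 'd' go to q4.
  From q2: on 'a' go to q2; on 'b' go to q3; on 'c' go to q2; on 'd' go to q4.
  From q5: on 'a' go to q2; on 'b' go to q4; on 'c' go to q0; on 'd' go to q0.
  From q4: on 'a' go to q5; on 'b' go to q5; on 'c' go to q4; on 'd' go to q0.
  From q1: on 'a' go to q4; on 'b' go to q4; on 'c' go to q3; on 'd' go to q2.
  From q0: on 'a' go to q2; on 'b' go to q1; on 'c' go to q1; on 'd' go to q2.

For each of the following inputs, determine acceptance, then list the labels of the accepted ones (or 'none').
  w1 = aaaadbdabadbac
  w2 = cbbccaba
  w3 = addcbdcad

w1, w2, w3

w1: q3 → q3 → q3 → q3 → q3 → q4 → q5 → q0 → q2 → q3 → q3 → q4 → q5 → q2 → q2  → end q2, accepted
w2: q3 → q2 → q3 → q3 → q2 → q2 → q2 → q3 → q3  → end q3, accepted
w3: q3 → q3 → q4 → q0 → q1 → q4 → q0 → q1 → q4 → q0  → end q0, accepted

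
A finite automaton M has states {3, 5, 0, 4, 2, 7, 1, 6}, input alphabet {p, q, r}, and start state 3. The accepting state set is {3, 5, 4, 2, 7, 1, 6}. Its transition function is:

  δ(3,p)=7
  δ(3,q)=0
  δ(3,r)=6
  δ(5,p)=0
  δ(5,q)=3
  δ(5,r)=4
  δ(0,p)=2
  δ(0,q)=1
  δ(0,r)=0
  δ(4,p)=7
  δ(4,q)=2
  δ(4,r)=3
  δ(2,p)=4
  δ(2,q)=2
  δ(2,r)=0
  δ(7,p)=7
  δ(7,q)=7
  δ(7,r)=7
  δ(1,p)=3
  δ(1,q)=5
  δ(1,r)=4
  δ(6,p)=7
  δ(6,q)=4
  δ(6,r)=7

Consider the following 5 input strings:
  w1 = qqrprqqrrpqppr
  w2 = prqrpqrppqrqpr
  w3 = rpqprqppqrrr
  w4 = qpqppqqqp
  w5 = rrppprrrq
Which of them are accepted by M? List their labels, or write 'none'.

w1: 3 → 0 → 1 → 4 → 7 → 7 → 7 → 7 → 7 → 7 → 7 → 7 → 7 → 7 → 7  → end 7, accepted
w2: 3 → 7 → 7 → 7 → 7 → 7 → 7 → 7 → 7 → 7 → 7 → 7 → 7 → 7 → 7  → end 7, accepted
w3: 3 → 6 → 7 → 7 → 7 → 7 → 7 → 7 → 7 → 7 → 7 → 7 → 7  → end 7, accepted
w4: 3 → 0 → 2 → 2 → 4 → 7 → 7 → 7 → 7 → 7  → end 7, accepted
w5: 3 → 6 → 7 → 7 → 7 → 7 → 7 → 7 → 7 → 7  → end 7, accepted

w1, w2, w3, w4, w5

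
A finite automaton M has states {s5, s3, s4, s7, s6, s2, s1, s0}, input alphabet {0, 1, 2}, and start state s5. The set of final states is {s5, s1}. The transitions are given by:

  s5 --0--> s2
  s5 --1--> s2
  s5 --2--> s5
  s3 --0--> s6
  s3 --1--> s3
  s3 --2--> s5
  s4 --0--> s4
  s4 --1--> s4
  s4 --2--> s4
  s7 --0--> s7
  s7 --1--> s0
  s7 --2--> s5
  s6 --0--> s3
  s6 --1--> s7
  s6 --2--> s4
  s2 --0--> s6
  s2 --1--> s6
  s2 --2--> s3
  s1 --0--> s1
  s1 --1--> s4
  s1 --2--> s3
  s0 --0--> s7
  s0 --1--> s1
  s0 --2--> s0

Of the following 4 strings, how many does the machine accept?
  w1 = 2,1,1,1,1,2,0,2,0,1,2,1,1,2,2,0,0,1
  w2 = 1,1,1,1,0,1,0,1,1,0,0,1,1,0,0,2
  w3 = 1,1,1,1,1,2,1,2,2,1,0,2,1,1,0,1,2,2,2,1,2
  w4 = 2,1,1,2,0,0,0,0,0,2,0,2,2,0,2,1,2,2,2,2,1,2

0

w1: Trace: s5 -2-> s5 -1-> s2 -1-> s6 -1-> s7 -1-> s0 -2-> s0 -0-> s7 -2-> s5 -0-> s2 -1-> s6 -2-> s4 -1-> s4 -1-> s4 -2-> s4 -2-> s4 -0-> s4 -0-> s4 -1-> s4  → end s4, rejected
w2: Trace: s5 -1-> s2 -1-> s6 -1-> s7 -1-> s0 -0-> s7 -1-> s0 -0-> s7 -1-> s0 -1-> s1 -0-> s1 -0-> s1 -1-> s4 -1-> s4 -0-> s4 -0-> s4 -2-> s4  → end s4, rejected
w3: Trace: s5 -1-> s2 -1-> s6 -1-> s7 -1-> s0 -1-> s1 -2-> s3 -1-> s3 -2-> s5 -2-> s5 -1-> s2 -0-> s6 -2-> s4 -1-> s4 -1-> s4 -0-> s4 -1-> s4 -2-> s4 -2-> s4 -2-> s4 -1-> s4 -2-> s4  → end s4, rejected
w4: Trace: s5 -2-> s5 -1-> s2 -1-> s6 -2-> s4 -0-> s4 -0-> s4 -0-> s4 -0-> s4 -0-> s4 -2-> s4 -0-> s4 -2-> s4 -2-> s4 -0-> s4 -2-> s4 -1-> s4 -2-> s4 -2-> s4 -2-> s4 -2-> s4 -1-> s4 -2-> s4  → end s4, rejected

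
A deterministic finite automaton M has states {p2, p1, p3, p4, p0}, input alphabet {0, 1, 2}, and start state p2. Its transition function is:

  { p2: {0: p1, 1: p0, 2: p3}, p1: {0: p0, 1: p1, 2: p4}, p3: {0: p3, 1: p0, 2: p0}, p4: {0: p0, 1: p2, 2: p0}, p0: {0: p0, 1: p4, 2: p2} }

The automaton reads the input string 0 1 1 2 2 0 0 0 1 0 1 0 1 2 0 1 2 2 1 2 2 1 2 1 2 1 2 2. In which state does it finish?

p3

Trace: p2 -0-> p1 -1-> p1 -1-> p1 -2-> p4 -2-> p0 -0-> p0 -0-> p0 -0-> p0 -1-> p4 -0-> p0 -1-> p4 -0-> p0 -1-> p4 -2-> p0 -0-> p0 -1-> p4 -2-> p0 -2-> p2 -1-> p0 -2-> p2 -2-> p3 -1-> p0 -2-> p2 -1-> p0 -2-> p2 -1-> p0 -2-> p2 -2-> p3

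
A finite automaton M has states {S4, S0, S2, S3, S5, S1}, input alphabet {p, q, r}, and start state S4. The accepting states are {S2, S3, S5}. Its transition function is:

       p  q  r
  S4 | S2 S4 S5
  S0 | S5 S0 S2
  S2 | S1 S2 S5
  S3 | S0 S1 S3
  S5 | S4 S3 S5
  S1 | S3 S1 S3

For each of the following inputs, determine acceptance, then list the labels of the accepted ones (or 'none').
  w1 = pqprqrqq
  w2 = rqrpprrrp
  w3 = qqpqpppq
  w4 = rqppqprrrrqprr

w1: Trace: S4 -p-> S2 -q-> S2 -p-> S1 -r-> S3 -q-> S1 -r-> S3 -q-> S1 -q-> S1  → end S1, rejected
w2: Trace: S4 -r-> S5 -q-> S3 -r-> S3 -p-> S0 -p-> S5 -r-> S5 -r-> S5 -r-> S5 -p-> S4  → end S4, rejected
w3: Trace: S4 -q-> S4 -q-> S4 -p-> S2 -q-> S2 -p-> S1 -p-> S3 -p-> S0 -q-> S0  → end S0, rejected
w4: Trace: S4 -r-> S5 -q-> S3 -p-> S0 -p-> S5 -q-> S3 -p-> S0 -r-> S2 -r-> S5 -r-> S5 -r-> S5 -q-> S3 -p-> S0 -r-> S2 -r-> S5  → end S5, accepted

w4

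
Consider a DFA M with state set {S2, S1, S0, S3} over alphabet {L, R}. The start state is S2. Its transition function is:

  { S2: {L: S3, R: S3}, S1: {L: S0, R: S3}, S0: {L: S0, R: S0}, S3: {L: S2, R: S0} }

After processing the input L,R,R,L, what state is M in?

Trace: S2 -L-> S3 -R-> S0 -R-> S0 -L-> S0

S0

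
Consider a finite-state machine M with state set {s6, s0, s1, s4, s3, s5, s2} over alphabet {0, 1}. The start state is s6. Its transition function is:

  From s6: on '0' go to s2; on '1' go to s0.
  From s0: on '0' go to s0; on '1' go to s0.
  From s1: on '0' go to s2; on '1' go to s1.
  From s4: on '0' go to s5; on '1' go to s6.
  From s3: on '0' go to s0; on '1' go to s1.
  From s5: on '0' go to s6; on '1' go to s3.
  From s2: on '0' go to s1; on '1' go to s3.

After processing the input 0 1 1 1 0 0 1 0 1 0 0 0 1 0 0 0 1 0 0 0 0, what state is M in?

s6 → s2 → s3 → s1 → s1 → s2 → s1 → s1 → s2 → s3 → s0 → s0 → s0 → s0 → s0 → s0 → s0 → s0 → s0 → s0 → s0 → s0

s0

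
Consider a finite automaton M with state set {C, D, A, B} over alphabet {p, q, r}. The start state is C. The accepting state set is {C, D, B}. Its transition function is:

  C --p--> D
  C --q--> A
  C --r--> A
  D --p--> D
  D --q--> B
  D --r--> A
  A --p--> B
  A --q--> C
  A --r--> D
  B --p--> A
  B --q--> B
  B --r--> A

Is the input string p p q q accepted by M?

Yes

Trace: C -p-> D -p-> D -q-> B -q-> B
End state B is accepting.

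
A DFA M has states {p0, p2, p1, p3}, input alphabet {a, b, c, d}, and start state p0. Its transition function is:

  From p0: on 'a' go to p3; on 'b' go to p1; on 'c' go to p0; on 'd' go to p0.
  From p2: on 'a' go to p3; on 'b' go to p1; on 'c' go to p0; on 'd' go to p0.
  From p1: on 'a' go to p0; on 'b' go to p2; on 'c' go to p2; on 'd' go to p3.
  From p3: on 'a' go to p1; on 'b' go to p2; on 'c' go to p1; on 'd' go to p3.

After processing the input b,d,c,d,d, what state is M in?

p3

start at p0
read 'b': p0 → p1
read 'd': p1 → p3
read 'c': p3 → p1
read 'd': p1 → p3
read 'd': p3 → p3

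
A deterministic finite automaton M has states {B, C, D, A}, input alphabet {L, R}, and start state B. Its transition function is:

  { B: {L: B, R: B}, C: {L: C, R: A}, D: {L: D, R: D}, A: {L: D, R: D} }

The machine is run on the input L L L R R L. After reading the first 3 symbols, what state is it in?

B → B → B → B
After 3 symbols: B.

B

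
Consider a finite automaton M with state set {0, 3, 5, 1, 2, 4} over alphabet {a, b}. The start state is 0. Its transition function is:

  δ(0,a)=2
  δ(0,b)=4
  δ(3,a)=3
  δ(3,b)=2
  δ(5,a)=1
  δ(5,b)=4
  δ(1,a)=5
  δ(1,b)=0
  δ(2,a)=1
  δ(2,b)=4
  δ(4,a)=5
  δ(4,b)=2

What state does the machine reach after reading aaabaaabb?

2

Trace: 0 -a-> 2 -a-> 1 -a-> 5 -b-> 4 -a-> 5 -a-> 1 -a-> 5 -b-> 4 -b-> 2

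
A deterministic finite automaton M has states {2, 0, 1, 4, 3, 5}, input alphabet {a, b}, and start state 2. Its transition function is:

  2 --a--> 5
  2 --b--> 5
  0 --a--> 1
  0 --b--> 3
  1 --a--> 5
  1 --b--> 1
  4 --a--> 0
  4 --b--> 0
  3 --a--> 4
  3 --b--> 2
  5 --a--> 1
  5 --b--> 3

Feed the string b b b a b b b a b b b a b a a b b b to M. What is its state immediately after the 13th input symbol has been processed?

Trace: 2 -b-> 5 -b-> 3 -b-> 2 -a-> 5 -b-> 3 -b-> 2 -b-> 5 -a-> 1 -b-> 1 -b-> 1 -b-> 1 -a-> 5 -b-> 3
After 13 symbols: 3.

3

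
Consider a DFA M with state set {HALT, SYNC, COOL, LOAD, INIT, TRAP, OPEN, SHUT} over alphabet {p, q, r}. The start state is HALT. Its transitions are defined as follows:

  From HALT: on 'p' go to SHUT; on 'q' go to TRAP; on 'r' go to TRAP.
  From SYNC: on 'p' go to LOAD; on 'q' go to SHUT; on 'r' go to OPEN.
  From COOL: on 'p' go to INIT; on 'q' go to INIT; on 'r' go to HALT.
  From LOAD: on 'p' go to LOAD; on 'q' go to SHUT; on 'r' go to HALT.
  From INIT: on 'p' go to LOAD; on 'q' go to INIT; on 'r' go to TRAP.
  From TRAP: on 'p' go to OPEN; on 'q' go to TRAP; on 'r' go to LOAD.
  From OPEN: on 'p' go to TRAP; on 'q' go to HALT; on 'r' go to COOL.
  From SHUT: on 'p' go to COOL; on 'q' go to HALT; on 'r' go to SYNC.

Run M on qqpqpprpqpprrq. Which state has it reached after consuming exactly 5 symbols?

start at HALT
read 'q': HALT → TRAP
read 'q': TRAP → TRAP
read 'p': TRAP → OPEN
read 'q': OPEN → HALT
read 'p': HALT → SHUT
After 5 symbols: SHUT.

SHUT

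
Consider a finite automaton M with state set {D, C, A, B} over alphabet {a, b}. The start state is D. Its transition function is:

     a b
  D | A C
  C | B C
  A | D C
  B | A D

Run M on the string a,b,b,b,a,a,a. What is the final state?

D

Trace: D -a-> A -b-> C -b-> C -b-> C -a-> B -a-> A -a-> D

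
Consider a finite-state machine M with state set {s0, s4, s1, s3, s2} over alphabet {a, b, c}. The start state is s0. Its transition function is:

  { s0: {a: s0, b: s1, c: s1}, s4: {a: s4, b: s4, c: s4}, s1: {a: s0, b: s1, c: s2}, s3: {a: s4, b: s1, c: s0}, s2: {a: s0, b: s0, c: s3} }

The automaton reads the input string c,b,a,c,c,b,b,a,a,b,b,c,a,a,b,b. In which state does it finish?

s1

Trace: s0 -c-> s1 -b-> s1 -a-> s0 -c-> s1 -c-> s2 -b-> s0 -b-> s1 -a-> s0 -a-> s0 -b-> s1 -b-> s1 -c-> s2 -a-> s0 -a-> s0 -b-> s1 -b-> s1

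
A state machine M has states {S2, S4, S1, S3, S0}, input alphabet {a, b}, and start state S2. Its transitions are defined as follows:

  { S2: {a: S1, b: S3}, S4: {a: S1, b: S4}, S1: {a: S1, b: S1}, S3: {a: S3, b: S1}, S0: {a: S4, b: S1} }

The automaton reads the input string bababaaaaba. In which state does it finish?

S1

Trace: S2 -b-> S3 -a-> S3 -b-> S1 -a-> S1 -b-> S1 -a-> S1 -a-> S1 -a-> S1 -a-> S1 -b-> S1 -a-> S1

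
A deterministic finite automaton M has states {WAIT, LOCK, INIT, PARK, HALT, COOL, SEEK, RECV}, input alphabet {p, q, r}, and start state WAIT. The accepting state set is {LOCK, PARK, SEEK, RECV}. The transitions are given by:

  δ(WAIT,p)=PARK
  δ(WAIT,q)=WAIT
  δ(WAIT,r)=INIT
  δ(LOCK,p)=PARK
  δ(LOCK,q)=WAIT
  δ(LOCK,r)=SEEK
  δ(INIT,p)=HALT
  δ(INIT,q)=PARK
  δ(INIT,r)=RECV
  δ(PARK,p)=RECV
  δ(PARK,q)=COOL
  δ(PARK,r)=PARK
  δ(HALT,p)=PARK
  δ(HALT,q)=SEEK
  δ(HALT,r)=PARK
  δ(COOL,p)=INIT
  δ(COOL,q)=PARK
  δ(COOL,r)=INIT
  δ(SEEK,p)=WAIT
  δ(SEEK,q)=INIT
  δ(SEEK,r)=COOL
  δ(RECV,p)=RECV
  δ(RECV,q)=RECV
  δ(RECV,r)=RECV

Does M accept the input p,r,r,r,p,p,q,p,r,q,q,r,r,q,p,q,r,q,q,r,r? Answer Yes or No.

Yes

start at WAIT
read 'p': WAIT → PARK
read 'r': PARK → PARK
read 'r': PARK → PARK
read 'r': PARK → PARK
read 'p': PARK → RECV
read 'p': RECV → RECV
read 'q': RECV → RECV
read 'p': RECV → RECV
read 'r': RECV → RECV
read 'q': RECV → RECV
read 'q': RECV → RECV
read 'r': RECV → RECV
read 'r': RECV → RECV
read 'q': RECV → RECV
read 'p': RECV → RECV
read 'q': RECV → RECV
read 'r': RECV → RECV
read 'q': RECV → RECV
read 'q': RECV → RECV
read 'r': RECV → RECV
read 'r': RECV → RECV
End state RECV is accepting.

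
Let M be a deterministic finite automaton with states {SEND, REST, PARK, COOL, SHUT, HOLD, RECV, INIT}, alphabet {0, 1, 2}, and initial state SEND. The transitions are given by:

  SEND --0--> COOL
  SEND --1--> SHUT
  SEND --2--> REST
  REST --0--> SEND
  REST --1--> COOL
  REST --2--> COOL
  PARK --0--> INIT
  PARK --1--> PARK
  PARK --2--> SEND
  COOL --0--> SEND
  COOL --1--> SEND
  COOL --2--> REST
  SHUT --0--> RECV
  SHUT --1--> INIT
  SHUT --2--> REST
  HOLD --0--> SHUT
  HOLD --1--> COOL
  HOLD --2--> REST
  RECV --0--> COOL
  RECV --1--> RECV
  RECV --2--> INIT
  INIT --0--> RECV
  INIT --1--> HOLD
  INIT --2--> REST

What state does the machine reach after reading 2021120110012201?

start at SEND
read '2': SEND → REST
read '0': REST → SEND
read '2': SEND → REST
read '1': REST → COOL
read '1': COOL → SEND
read '2': SEND → REST
read '0': REST → SEND
read '1': SEND → SHUT
read '1': SHUT → INIT
read '0': INIT → RECV
read '0': RECV → COOL
read '1': COOL → SEND
read '2': SEND → REST
read '2': REST → COOL
read '0': COOL → SEND
read '1': SEND → SHUT

SHUT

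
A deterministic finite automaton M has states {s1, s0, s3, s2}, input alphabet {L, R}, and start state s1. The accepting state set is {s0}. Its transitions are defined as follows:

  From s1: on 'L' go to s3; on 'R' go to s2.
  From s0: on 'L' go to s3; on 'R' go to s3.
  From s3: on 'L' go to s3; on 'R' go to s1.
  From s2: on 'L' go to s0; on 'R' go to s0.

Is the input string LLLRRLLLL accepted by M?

Trace: s1 -L-> s3 -L-> s3 -L-> s3 -R-> s1 -R-> s2 -L-> s0 -L-> s3 -L-> s3 -L-> s3
End state s3 is not accepting.

No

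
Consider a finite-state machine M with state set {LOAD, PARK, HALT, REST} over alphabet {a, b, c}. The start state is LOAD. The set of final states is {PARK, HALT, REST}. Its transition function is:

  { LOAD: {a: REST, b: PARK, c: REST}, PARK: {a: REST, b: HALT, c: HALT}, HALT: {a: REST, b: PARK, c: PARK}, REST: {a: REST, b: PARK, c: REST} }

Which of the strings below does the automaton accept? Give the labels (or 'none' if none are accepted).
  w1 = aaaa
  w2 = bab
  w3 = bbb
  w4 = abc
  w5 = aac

w1:
  start at LOAD
  read 'a': LOAD → REST
  read 'a': REST → REST
  read 'a': REST → REST
  read 'a': REST → REST
  end REST, accepted
w2:
  start at LOAD
  read 'b': LOAD → PARK
  read 'a': PARK → REST
  read 'b': REST → PARK
  end PARK, accepted
w3:
  start at LOAD
  read 'b': LOAD → PARK
  read 'b': PARK → HALT
  read 'b': HALT → PARK
  end PARK, accepted
w4:
  start at LOAD
  read 'a': LOAD → REST
  read 'b': REST → PARK
  read 'c': PARK → HALT
  end HALT, accepted
w5:
  start at LOAD
  read 'a': LOAD → REST
  read 'a': REST → REST
  read 'c': REST → REST
  end REST, accepted

w1, w2, w3, w4, w5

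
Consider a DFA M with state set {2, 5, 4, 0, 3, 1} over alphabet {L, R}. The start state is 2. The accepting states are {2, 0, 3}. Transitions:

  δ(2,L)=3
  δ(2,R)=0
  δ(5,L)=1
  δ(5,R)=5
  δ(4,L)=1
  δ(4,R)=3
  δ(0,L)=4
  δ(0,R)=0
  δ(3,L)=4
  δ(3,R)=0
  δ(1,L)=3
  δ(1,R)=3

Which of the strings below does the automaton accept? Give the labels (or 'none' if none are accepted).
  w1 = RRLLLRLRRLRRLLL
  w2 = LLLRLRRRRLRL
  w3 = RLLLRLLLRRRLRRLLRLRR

w1:
  start at 2
  read 'R': 2 → 0
  read 'R': 0 → 0
  read 'L': 0 → 4
  read 'L': 4 → 1
  read 'L': 1 → 3
  read 'R': 3 → 0
  read 'L': 0 → 4
  read 'R': 4 → 3
  read 'R': 3 → 0
  read 'L': 0 → 4
  read 'R': 4 → 3
  read 'R': 3 → 0
  read 'L': 0 → 4
  read 'L': 4 → 1
  read 'L': 1 → 3
  end 3, accepted
w2:
  start at 2
  read 'L': 2 → 3
  read 'L': 3 → 4
  read 'L': 4 → 1
  read 'R': 1 → 3
  read 'L': 3 → 4
  read 'R': 4 → 3
  read 'R': 3 → 0
  read 'R': 0 → 0
  read 'R': 0 → 0
  read 'L': 0 → 4
  read 'R': 4 → 3
  read 'L': 3 → 4
  end 4, rejected
w3:
  start at 2
  read 'R': 2 → 0
  read 'L': 0 → 4
  read 'L': 4 → 1
  read 'L': 1 → 3
  read 'R': 3 → 0
  read 'L': 0 → 4
  read 'L': 4 → 1
  read 'L': 1 → 3
  read 'R': 3 → 0
  read 'R': 0 → 0
  read 'R': 0 → 0
  read 'L': 0 → 4
  read 'R': 4 → 3
  read 'R': 3 → 0
  read 'L': 0 → 4
  read 'L': 4 → 1
  read 'R': 1 → 3
  read 'L': 3 → 4
  read 'R': 4 → 3
  read 'R': 3 → 0
  end 0, accepted

w1, w3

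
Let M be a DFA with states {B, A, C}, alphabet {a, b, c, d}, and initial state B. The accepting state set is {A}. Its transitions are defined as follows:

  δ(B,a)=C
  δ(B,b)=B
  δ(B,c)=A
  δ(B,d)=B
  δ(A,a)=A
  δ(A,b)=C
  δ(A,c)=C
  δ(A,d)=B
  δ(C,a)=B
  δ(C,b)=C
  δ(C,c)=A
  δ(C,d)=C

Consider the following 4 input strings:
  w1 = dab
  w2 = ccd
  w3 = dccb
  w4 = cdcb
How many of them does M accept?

0

w1:
  start at B
  read 'd': B → B
  read 'a': B → C
  read 'b': C → C
  end C, rejected
w2:
  start at B
  read 'c': B → A
  read 'c': A → C
  read 'd': C → C
  end C, rejected
w3:
  start at B
  read 'd': B → B
  read 'c': B → A
  read 'c': A → C
  read 'b': C → C
  end C, rejected
w4:
  start at B
  read 'c': B → A
  read 'd': A → B
  read 'c': B → A
  read 'b': A → C
  end C, rejected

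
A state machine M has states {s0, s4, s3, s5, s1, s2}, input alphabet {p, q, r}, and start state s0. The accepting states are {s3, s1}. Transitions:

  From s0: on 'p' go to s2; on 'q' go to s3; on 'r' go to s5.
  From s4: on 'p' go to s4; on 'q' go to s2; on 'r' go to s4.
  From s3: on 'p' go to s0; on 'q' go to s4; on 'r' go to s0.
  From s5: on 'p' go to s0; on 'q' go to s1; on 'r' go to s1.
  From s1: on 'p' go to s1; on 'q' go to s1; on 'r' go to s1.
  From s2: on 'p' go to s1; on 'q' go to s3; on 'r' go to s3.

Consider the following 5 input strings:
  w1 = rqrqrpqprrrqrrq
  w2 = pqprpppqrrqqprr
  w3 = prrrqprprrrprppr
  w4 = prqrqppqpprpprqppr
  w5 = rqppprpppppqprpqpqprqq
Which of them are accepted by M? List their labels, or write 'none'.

w1: Trace: s0 -r-> s5 -q-> s1 -r-> s1 -q-> s1 -r-> s1 -p-> s1 -q-> s1 -p-> s1 -r-> s1 -r-> s1 -r-> s1 -q-> s1 -r-> s1 -r-> s1 -q-> s1  → end s1, accepted
w2: Trace: s0 -p-> s2 -q-> s3 -p-> s0 -r-> s5 -p-> s0 -p-> s2 -p-> s1 -q-> s1 -r-> s1 -r-> s1 -q-> s1 -q-> s1 -p-> s1 -r-> s1 -r-> s1  → end s1, accepted
w3: Trace: s0 -p-> s2 -r-> s3 -r-> s0 -r-> s5 -q-> s1 -p-> s1 -r-> s1 -p-> s1 -r-> s1 -r-> s1 -r-> s1 -p-> s1 -r-> s1 -p-> s1 -p-> s1 -r-> s1  → end s1, accepted
w4: Trace: s0 -p-> s2 -r-> s3 -q-> s4 -r-> s4 -q-> s2 -p-> s1 -p-> s1 -q-> s1 -p-> s1 -p-> s1 -r-> s1 -p-> s1 -p-> s1 -r-> s1 -q-> s1 -p-> s1 -p-> s1 -r-> s1  → end s1, accepted
w5: Trace: s0 -r-> s5 -q-> s1 -p-> s1 -p-> s1 -p-> s1 -r-> s1 -p-> s1 -p-> s1 -p-> s1 -p-> s1 -p-> s1 -q-> s1 -p-> s1 -r-> s1 -p-> s1 -q-> s1 -p-> s1 -q-> s1 -p-> s1 -r-> s1 -q-> s1 -q-> s1  → end s1, accepted

w1, w2, w3, w4, w5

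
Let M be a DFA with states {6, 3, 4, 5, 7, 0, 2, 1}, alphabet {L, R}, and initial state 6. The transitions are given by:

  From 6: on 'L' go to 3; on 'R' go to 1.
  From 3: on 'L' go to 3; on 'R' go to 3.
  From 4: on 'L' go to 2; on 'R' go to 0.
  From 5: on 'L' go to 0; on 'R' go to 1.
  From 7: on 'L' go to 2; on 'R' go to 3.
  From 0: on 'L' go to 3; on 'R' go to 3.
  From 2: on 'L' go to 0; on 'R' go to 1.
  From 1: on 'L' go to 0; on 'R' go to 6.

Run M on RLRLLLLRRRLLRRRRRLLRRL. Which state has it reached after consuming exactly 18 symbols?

start at 6
read 'R': 6 → 1
read 'L': 1 → 0
read 'R': 0 → 3
read 'L': 3 → 3
read 'L': 3 → 3
read 'L': 3 → 3
read 'L': 3 → 3
read 'R': 3 → 3
read 'R': 3 → 3
read 'R': 3 → 3
read 'L': 3 → 3
read 'L': 3 → 3
read 'R': 3 → 3
read 'R': 3 → 3
read 'R': 3 → 3
read 'R': 3 → 3
read 'R': 3 → 3
read 'L': 3 → 3
After 18 symbols: 3.

3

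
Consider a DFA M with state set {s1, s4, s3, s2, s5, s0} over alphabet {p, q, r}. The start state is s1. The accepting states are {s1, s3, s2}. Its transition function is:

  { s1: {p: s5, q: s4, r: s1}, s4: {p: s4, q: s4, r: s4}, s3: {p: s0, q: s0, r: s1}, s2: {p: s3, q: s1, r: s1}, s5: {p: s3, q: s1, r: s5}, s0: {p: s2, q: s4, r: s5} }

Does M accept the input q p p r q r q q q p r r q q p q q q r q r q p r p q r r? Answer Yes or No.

start at s1
read 'q': s1 → s4
read 'p': s4 → s4
read 'p': s4 → s4
read 'r': s4 → s4
read 'q': s4 → s4
read 'r': s4 → s4
read 'q': s4 → s4
read 'q': s4 → s4
read 'q': s4 → s4
read 'p': s4 → s4
read 'r': s4 → s4
read 'r': s4 → s4
read 'q': s4 → s4
read 'q': s4 → s4
read 'p': s4 → s4
read 'q': s4 → s4
read 'q': s4 → s4
read 'q': s4 → s4
read 'r': s4 → s4
read 'q': s4 → s4
read 'r': s4 → s4
read 'q': s4 → s4
read 'p': s4 → s4
read 'r': s4 → s4
read 'p': s4 → s4
read 'q': s4 → s4
read 'r': s4 → s4
read 'r': s4 → s4
End state s4 is not accepting.

No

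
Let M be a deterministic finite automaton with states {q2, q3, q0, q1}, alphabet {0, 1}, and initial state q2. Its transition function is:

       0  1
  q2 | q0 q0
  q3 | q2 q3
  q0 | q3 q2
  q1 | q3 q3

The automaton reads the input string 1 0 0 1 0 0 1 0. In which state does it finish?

q3

start at q2
read '1': q2 → q0
read '0': q0 → q3
read '0': q3 → q2
read '1': q2 → q0
read '0': q0 → q3
read '0': q3 → q2
read '1': q2 → q0
read '0': q0 → q3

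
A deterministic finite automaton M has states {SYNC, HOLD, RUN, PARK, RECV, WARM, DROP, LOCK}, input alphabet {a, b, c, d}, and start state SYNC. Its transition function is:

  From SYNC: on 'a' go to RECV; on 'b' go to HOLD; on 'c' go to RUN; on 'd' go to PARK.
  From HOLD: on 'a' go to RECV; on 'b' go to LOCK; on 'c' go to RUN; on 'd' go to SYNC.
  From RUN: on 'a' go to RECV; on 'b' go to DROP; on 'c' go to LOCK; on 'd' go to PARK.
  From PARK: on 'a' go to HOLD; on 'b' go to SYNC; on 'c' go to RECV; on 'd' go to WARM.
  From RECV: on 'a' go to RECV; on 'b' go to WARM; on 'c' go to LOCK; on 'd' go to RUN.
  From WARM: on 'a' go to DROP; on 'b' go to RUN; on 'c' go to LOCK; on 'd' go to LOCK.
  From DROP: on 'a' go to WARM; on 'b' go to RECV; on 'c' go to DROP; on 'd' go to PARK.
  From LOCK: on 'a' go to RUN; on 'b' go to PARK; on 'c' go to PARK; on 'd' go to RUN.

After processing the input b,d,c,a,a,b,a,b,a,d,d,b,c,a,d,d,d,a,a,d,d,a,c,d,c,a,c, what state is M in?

SYNC → HOLD → SYNC → RUN → RECV → RECV → WARM → DROP → RECV → RECV → RUN → PARK → SYNC → RUN → RECV → RUN → PARK → WARM → DROP → WARM → LOCK → RUN → RECV → LOCK → RUN → LOCK → RUN → LOCK

LOCK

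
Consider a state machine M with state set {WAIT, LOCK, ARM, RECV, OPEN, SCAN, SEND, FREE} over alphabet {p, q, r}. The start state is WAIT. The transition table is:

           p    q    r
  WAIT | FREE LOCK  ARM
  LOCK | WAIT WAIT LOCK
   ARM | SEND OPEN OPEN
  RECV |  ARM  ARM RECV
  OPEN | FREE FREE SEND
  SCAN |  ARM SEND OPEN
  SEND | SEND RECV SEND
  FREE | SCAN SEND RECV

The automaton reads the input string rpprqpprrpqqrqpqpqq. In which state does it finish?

start at WAIT
read 'r': WAIT → ARM
read 'p': ARM → SEND
read 'p': SEND → SEND
read 'r': SEND → SEND
read 'q': SEND → RECV
read 'p': RECV → ARM
read 'p': ARM → SEND
read 'r': SEND → SEND
read 'r': SEND → SEND
read 'p': SEND → SEND
read 'q': SEND → RECV
read 'q': RECV → ARM
read 'r': ARM → OPEN
read 'q': OPEN → FREE
read 'p': FREE → SCAN
read 'q': SCAN → SEND
read 'p': SEND → SEND
read 'q': SEND → RECV
read 'q': RECV → ARM

ARM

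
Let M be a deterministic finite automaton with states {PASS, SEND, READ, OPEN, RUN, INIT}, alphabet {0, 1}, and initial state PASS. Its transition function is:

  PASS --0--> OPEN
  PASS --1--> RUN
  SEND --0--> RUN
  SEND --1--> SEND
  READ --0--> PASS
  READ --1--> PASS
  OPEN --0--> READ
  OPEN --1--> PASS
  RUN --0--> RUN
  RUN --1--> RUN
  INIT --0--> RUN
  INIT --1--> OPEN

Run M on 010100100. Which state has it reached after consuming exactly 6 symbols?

READ

start at PASS
read '0': PASS → OPEN
read '1': OPEN → PASS
read '0': PASS → OPEN
read '1': OPEN → PASS
read '0': PASS → OPEN
read '0': OPEN → READ
After 6 symbols: READ.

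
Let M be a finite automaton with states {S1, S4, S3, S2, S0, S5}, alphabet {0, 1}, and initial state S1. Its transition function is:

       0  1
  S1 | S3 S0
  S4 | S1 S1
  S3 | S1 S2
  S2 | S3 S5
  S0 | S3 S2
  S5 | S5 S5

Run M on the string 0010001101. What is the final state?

Trace: S1 -0-> S3 -0-> S1 -1-> S0 -0-> S3 -0-> S1 -0-> S3 -1-> S2 -1-> S5 -0-> S5 -1-> S5

S5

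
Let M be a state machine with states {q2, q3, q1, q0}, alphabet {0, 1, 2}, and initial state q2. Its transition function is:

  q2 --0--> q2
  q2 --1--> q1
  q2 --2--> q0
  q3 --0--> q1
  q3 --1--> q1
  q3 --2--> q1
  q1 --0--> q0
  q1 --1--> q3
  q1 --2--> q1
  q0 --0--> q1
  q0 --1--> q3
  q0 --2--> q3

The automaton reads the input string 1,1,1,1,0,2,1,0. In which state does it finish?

Trace: q2 -1-> q1 -1-> q3 -1-> q1 -1-> q3 -0-> q1 -2-> q1 -1-> q3 -0-> q1

q1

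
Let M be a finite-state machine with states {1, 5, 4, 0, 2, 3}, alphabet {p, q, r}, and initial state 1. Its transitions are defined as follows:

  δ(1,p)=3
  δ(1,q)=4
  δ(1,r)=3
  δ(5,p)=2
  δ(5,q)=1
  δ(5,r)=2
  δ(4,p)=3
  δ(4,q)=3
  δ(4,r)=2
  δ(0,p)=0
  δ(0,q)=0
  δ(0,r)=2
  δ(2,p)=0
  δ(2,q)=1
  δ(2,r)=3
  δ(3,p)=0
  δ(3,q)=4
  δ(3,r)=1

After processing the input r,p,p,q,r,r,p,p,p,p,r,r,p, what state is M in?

0

Trace: 1 -r-> 3 -p-> 0 -p-> 0 -q-> 0 -r-> 2 -r-> 3 -p-> 0 -p-> 0 -p-> 0 -p-> 0 -r-> 2 -r-> 3 -p-> 0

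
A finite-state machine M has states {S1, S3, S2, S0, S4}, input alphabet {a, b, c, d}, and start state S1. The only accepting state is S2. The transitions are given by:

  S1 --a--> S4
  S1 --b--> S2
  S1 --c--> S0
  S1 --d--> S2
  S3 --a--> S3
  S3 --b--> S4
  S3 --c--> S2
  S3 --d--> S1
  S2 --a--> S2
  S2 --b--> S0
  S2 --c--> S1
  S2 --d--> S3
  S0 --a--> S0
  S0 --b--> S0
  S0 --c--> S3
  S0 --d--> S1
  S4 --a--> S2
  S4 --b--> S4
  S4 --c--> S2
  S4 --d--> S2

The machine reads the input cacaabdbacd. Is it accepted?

No

Trace: S1 -c-> S0 -a-> S0 -c-> S3 -a-> S3 -a-> S3 -b-> S4 -d-> S2 -b-> S0 -a-> S0 -c-> S3 -d-> S1
End state S1 is not accepting.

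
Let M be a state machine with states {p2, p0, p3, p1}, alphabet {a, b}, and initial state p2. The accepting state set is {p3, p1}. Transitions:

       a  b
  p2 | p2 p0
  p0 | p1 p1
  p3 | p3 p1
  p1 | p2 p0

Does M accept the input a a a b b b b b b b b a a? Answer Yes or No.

p2 → p2 → p2 → p2 → p0 → p1 → p0 → p1 → p0 → p1 → p0 → p1 → p2 → p2
End state p2 is not accepting.

No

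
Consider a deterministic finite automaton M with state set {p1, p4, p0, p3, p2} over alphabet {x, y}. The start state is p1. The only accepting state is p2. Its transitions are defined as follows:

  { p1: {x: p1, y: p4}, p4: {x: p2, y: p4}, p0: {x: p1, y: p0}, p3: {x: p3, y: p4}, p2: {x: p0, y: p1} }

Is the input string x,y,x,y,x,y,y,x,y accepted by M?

p1 → p1 → p4 → p2 → p1 → p1 → p4 → p4 → p2 → p1
End state p1 is not accepting.

No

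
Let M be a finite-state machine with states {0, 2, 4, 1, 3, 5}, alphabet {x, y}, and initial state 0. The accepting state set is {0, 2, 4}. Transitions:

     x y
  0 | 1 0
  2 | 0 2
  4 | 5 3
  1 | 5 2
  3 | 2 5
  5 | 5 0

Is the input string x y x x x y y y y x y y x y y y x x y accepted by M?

Yes

Trace: 0 -x-> 1 -y-> 2 -x-> 0 -x-> 1 -x-> 5 -y-> 0 -y-> 0 -y-> 0 -y-> 0 -x-> 1 -y-> 2 -y-> 2 -x-> 0 -y-> 0 -y-> 0 -y-> 0 -x-> 1 -x-> 5 -y-> 0
End state 0 is accepting.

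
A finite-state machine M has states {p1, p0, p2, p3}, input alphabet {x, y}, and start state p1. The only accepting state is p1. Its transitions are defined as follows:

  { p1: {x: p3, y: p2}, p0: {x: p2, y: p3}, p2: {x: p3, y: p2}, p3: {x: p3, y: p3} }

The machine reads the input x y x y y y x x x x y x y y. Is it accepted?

No

start at p1
read 'x': p1 → p3
read 'y': p3 → p3
read 'x': p3 → p3
read 'y': p3 → p3
read 'y': p3 → p3
read 'y': p3 → p3
read 'x': p3 → p3
read 'x': p3 → p3
read 'x': p3 → p3
read 'x': p3 → p3
read 'y': p3 → p3
read 'x': p3 → p3
read 'y': p3 → p3
read 'y': p3 → p3
End state p3 is not accepting.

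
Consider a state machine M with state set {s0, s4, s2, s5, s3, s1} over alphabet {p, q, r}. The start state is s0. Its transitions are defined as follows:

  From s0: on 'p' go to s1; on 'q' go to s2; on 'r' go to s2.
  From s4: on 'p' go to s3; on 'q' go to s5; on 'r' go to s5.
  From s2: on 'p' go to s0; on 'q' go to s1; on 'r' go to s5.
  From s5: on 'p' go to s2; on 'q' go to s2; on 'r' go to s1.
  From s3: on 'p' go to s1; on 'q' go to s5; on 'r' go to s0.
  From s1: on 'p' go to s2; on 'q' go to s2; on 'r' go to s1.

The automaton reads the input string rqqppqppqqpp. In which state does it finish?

s0

Trace: s0 -r-> s2 -q-> s1 -q-> s2 -p-> s0 -p-> s1 -q-> s2 -p-> s0 -p-> s1 -q-> s2 -q-> s1 -p-> s2 -p-> s0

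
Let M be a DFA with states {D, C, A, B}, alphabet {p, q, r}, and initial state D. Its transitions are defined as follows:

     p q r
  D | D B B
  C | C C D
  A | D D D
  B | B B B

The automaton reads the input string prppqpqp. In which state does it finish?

Trace: D -p-> D -r-> B -p-> B -p-> B -q-> B -p-> B -q-> B -p-> B

B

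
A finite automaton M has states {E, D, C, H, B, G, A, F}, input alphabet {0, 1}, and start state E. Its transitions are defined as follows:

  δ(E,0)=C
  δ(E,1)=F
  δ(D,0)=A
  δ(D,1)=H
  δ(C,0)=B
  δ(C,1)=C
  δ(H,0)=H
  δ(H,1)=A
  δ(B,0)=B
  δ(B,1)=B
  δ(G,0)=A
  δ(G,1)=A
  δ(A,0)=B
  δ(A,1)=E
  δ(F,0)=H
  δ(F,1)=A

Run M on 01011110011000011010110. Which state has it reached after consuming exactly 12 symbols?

B

start at E
read '0': E → C
read '1': C → C
read '0': C → B
read '1': B → B
read '1': B → B
read '1': B → B
read '1': B → B
read '0': B → B
read '0': B → B
read '1': B → B
read '1': B → B
read '0': B → B
After 12 symbols: B.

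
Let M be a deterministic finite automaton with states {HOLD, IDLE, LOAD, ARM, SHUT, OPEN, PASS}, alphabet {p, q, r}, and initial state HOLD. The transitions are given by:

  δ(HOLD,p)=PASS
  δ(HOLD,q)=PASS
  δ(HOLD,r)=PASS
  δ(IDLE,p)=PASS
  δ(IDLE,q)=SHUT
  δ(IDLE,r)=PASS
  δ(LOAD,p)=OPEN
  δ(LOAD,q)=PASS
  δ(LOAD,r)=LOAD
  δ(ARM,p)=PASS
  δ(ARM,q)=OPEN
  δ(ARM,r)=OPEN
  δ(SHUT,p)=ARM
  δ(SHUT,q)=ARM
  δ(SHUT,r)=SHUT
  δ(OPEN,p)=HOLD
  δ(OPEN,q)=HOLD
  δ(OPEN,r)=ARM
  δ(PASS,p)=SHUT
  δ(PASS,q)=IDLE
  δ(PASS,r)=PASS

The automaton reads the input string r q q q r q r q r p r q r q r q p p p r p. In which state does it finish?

HOLD

HOLD → PASS → IDLE → SHUT → ARM → OPEN → HOLD → PASS → IDLE → PASS → SHUT → SHUT → ARM → OPEN → HOLD → PASS → IDLE → PASS → SHUT → ARM → OPEN → HOLD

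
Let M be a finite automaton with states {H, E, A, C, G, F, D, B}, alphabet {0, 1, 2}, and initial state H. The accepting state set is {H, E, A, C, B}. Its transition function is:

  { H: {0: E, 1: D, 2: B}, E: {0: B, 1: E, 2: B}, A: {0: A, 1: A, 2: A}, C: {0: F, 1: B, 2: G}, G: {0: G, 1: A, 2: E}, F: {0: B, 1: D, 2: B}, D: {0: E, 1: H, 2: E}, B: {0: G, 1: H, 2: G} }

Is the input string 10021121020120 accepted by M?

H → D → E → B → G → A → A → A → A → A → A → A → A → A → A
End state A is accepting.

Yes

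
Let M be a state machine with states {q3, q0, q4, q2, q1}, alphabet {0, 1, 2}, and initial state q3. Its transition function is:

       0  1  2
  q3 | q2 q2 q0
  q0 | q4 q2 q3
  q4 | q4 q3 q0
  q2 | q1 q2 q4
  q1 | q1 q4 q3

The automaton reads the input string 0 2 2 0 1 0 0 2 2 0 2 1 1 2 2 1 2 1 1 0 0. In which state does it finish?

start at q3
read '0': q3 → q2
read '2': q2 → q4
read '2': q4 → q0
read '0': q0 → q4
read '1': q4 → q3
read '0': q3 → q2
read '0': q2 → q1
read '2': q1 → q3
read '2': q3 → q0
read '0': q0 → q4
read '2': q4 → q0
read '1': q0 → q2
read '1': q2 → q2
read '2': q2 → q4
read '2': q4 → q0
read '1': q0 → q2
read '2': q2 → q4
read '1': q4 → q3
read '1': q3 → q2
read '0': q2 → q1
read '0': q1 → q1

q1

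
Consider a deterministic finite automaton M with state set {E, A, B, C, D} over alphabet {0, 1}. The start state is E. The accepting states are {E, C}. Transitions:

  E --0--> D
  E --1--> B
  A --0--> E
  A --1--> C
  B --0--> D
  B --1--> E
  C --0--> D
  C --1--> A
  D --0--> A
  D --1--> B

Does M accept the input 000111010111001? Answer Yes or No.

Yes

E → D → A → E → B → E → B → D → B → D → B → E → B → D → A → C
End state C is accepting.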